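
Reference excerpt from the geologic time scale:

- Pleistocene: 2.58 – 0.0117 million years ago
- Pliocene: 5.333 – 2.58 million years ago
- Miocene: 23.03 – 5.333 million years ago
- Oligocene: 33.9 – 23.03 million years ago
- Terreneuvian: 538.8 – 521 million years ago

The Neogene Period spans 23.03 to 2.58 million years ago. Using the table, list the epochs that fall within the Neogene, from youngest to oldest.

Epochs with both bounds inside 23.03–2.58 Ma: Pliocene (5.333–2.58), Miocene (23.03–5.333).

Pliocene, Miocene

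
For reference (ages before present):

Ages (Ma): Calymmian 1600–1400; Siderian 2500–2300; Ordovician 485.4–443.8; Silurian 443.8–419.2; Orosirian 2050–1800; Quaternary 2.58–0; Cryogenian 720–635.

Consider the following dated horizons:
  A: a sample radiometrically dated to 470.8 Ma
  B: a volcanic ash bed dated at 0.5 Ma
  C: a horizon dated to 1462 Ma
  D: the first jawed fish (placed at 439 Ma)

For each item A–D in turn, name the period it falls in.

A — Ordovician; B — Quaternary; C — Calymmian; D — Silurian

A: 470.8 Ma lies in 485.4–443.8 Ma, so Ordovician.
B: 0.5 Ma lies in 2.58–0 Ma, so Quaternary.
C: 1462 Ma lies in 1600–1400 Ma, so Calymmian.
D: 439 Ma lies in 443.8–419.2 Ma, so Silurian.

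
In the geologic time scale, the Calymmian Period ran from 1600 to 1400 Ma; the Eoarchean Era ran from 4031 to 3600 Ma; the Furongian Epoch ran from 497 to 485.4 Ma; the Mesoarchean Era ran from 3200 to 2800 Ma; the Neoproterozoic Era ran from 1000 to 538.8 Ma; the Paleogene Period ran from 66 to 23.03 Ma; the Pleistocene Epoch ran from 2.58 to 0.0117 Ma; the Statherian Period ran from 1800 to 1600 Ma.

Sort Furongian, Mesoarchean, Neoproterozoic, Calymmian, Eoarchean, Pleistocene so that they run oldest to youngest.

The oldest of these is Eoarchean (starts 4031 Ma) and the youngest is Pleistocene (ends 0.0117 Ma).
In between, by decreasing start age: Mesoarchean (3200), Calymmian (1600), Neoproterozoic (1000), Furongian (497).

Eoarchean, Mesoarchean, Calymmian, Neoproterozoic, Furongian, Pleistocene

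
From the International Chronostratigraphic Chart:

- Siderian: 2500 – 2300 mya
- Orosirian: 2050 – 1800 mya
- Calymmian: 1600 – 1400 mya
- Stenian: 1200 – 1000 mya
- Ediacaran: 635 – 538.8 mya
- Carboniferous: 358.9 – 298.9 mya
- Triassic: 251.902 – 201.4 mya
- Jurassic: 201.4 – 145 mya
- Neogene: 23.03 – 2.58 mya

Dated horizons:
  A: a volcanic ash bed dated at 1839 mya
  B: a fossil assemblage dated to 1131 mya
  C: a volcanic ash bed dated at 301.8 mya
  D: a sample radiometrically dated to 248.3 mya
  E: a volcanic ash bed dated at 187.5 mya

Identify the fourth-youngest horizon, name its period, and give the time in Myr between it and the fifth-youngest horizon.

B, in the Stenian; 708 million years to A

Sorted youngest-first by Ma: E (187.5), D (248.3), C (301.8), B (1131), A (1839).
The fourth youngest is B at 1131 Ma, which lies in 1200–1000 Ma: the Stenian.
The fifth youngest is A at 1839 Ma; separation = |1131 − 1839| = 708 Myr.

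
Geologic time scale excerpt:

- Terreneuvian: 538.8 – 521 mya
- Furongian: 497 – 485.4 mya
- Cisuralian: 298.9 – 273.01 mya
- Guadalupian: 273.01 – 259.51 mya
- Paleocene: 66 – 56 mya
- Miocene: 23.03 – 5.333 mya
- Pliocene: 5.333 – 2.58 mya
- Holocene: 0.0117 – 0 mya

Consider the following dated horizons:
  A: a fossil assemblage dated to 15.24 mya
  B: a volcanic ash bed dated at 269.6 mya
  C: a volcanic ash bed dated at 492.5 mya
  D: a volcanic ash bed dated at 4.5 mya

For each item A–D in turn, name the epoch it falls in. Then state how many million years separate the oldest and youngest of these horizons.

A — Miocene; B — Guadalupian; C — Furongian; D — Pliocene; span 488 million years

Match each age against the start–end ranges in the excerpt: A = 15.24 Ma → Miocene (23.03–5.333); B = 269.6 Ma → Guadalupian (273.01–259.51); C = 492.5 Ma → Furongian (497–485.4); D = 4.5 Ma → Pliocene (5.333–2.58).
The largest age is 492.5 Ma and the smallest is 4.5 Ma; their difference is 488 Myr.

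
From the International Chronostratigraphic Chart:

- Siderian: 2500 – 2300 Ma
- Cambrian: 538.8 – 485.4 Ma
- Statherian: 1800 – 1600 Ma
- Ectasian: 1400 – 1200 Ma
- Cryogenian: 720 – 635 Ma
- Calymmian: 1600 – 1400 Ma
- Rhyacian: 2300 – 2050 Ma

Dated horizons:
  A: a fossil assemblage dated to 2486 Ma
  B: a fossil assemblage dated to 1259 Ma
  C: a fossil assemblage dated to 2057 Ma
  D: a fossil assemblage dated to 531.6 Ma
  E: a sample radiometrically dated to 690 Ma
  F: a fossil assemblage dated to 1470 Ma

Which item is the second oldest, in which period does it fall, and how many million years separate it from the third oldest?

Sorted oldest-first by Ma: A (2486), C (2057), F (1470), B (1259), E (690), D (531.6).
The second oldest is C at 2057 Ma, which lies in 2300–2050 Ma: the Rhyacian.
The third oldest is F at 1470 Ma; separation = |2057 − 1470| = 587 Myr.

C, in the Rhyacian; 587 million years to F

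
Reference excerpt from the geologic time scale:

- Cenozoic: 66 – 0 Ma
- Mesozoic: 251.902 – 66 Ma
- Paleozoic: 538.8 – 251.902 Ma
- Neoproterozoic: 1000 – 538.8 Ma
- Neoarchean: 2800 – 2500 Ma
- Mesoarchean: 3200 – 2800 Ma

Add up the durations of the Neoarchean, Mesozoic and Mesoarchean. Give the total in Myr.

Each duration: Neoarchean = 300; Mesozoic = 185.902; Mesoarchean = 400.
Sum: 300 + 185.902 + 400 = 885.902 Myr.

885.902 million years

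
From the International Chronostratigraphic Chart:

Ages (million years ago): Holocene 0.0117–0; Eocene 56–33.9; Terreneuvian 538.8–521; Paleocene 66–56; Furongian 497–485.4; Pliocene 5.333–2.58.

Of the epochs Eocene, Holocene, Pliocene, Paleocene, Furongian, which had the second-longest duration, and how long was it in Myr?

Start − end for each: Eocene 56 − 33.9 = 22.1; Holocene 0.0117 − 0 = 0.0117; Pliocene 5.333 − 2.58 = 2.753; Paleocene 66 − 56 = 10; Furongian 497 − 485.4 = 11.6.
Ranking these from longest: Eocene > Furongian > Paleocene > Pliocene > Holocene.
Position 2 in that ranking is Furongian, which lasted 11.6 Myr.

Furongian, 11.6 million years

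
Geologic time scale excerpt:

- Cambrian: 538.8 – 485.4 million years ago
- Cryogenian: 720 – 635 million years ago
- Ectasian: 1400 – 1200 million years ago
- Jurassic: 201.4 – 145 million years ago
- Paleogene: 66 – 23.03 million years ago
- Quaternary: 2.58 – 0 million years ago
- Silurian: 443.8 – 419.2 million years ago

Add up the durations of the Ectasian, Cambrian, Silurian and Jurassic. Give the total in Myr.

334.4 million years

Duration is start − end for each: (1400 − 1200) + (538.8 − 485.4) + (443.8 − 419.2) + (201.4 − 145).
That is 200 + 53.4 + 24.6 + 56.4, which totals 334.4 million years.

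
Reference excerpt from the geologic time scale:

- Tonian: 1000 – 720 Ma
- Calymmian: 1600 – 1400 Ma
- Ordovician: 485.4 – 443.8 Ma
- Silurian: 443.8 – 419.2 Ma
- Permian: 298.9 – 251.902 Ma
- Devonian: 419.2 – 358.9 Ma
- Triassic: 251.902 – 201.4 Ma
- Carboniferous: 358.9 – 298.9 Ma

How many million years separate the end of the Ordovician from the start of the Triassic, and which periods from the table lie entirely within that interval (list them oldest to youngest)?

191.898 million years; Silurian, Devonian, Carboniferous, Permian

The Ordovician closes at 443.8 Ma and the Triassic opens at 251.902 Ma, so the interval is 443.8 − 251.902 = 191.898 Myr.
A period fits inside if it starts at or after 443.8 Ma and ends at or before 251.902 Ma; oldest first that gives Silurian, Devonian, Carboniferous, Permian.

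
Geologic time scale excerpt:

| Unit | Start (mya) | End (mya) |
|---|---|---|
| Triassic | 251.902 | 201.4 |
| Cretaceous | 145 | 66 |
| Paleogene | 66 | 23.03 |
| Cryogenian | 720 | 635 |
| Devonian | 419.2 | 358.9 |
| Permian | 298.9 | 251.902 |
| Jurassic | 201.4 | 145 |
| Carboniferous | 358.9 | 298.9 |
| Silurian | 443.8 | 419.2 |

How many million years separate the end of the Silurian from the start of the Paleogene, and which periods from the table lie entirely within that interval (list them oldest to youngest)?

353.2 million years; Devonian, Carboniferous, Permian, Triassic, Jurassic, Cretaceous

End of Silurian = 419.2 Ma; start of Paleogene = 66 Ma.
Gap = 419.2 − 66 = 353.2 Myr.
Periods wholly inside 419.2–66 Ma: Devonian (419.2–358.9), Carboniferous (358.9–298.9), Permian (298.9–251.902), Triassic (251.902–201.4), Jurassic (201.4–145), Cretaceous (145–66).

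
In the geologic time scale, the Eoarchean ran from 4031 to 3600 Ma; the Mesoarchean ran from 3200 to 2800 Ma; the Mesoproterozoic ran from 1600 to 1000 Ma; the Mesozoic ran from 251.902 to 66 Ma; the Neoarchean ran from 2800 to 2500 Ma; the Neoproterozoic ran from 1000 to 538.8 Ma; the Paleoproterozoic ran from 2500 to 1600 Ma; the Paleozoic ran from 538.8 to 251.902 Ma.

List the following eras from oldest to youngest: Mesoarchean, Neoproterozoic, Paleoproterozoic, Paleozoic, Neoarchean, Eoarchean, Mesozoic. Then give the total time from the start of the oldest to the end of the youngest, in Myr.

Eoarchean → Mesoarchean → Neoarchean → Paleoproterozoic → Neoproterozoic → Paleozoic → Mesozoic; total span 3965 Myr

Start ages (Ma): Eoarchean 4031, Mesoarchean 3200, Neoarchean 2800, Paleoproterozoic 2500, Neoproterozoic 1000, Paleozoic 538.8, Mesozoic 251.902.
Ordered oldest to youngest: Eoarchean, Mesoarchean, Neoarchean, Paleoproterozoic, Neoproterozoic, Paleozoic, Mesozoic.
Span = 4031 − 66 = 3965 Myr.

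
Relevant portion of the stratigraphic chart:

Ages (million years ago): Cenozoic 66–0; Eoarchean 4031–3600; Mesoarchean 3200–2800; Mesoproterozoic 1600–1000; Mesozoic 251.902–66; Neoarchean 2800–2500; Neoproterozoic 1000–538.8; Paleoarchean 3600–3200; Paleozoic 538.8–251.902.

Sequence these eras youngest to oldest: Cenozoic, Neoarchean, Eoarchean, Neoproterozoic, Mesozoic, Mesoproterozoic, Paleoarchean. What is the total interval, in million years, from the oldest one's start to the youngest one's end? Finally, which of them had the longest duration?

Start ages (Ma): Eoarchean 4031, Paleoarchean 3600, Neoarchean 2800, Mesoproterozoic 1600, Neoproterozoic 1000, Mesozoic 251.902, Cenozoic 66.
Ordered youngest to oldest: Cenozoic, Mesozoic, Neoproterozoic, Mesoproterozoic, Neoarchean, Paleoarchean, Eoarchean.
Span = 4031 − 0 = 4031 Myr.
Durations: Neoproterozoic 461.2, Neoarchean 300, Cenozoic 66, Mesoproterozoic 600, Paleoarchean 400, Mesozoic 185.902, Eoarchean 431 → longest is Mesoproterozoic (600 Myr).

Cenozoic → Mesozoic → Neoproterozoic → Mesoproterozoic → Neoarchean → Paleoarchean → Eoarchean; total span 4031 Myr; longest is Mesoproterozoic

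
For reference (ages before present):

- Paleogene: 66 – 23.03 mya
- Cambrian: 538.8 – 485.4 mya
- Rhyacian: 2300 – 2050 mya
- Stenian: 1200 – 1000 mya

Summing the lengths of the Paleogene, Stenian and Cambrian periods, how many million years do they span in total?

296.37 million years

Each duration: Paleogene = 42.97; Stenian = 200; Cambrian = 53.4.
Sum: 42.97 + 200 + 53.4 = 296.37 Myr.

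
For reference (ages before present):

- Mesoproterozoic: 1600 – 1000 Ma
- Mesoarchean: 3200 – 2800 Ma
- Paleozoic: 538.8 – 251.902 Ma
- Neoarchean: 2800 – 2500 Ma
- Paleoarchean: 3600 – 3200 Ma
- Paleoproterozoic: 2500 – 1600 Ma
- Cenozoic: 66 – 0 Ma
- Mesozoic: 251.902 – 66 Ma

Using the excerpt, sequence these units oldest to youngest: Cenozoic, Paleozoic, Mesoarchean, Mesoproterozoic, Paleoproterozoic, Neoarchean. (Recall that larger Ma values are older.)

Read off each span (Ma): Cenozoic 66–0; Paleozoic 538.8–251.902; Mesoarchean 3200–2800; Mesoproterozoic 1600–1000; Paleoproterozoic 2500–1600; Neoarchean 2800–2500.
Larger Ma is older, so oldest→youngest is Mesoarchean, Neoarchean, Paleoproterozoic, Mesoproterozoic, Paleozoic, Cenozoic.

Mesoarchean, then Neoarchean, then Paleoproterozoic, then Mesoproterozoic, then Paleozoic, then Cenozoic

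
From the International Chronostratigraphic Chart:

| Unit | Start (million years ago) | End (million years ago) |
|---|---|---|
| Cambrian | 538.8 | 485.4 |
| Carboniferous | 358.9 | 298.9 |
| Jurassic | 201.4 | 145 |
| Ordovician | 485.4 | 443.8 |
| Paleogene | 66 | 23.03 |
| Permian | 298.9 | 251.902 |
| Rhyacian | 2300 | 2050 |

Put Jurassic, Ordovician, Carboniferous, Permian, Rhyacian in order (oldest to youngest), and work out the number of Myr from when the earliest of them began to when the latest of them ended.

Rhyacian → Ordovician → Carboniferous → Permian → Jurassic; total span 2155 Myr

From the excerpt: Jurassic 201.4–145; Ordovician 485.4–443.8; Carboniferous 358.9–298.9; Permian 298.9–251.902; Rhyacian 2300–2050 (Ma).
Larger Ma is earlier, so the oldest is Rhyacian and the youngest is Jurassic; oldest to youngest: Rhyacian, Ordovician, Carboniferous, Permian, Jurassic.
Oldest start 2300 minus youngest end 145 gives 2155 Myr overall.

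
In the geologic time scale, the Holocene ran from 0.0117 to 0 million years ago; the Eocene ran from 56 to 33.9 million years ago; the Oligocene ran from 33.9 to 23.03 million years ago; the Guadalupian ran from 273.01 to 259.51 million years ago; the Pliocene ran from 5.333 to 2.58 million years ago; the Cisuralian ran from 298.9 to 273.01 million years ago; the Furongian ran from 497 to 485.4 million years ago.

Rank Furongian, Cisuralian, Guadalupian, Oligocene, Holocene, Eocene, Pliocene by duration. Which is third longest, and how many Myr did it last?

Start − end for each: Furongian 497 − 485.4 = 11.6; Cisuralian 298.9 − 273.01 = 25.89; Guadalupian 273.01 − 259.51 = 13.5; Oligocene 33.9 − 23.03 = 10.87; Holocene 0.0117 − 0 = 0.0117; Eocene 56 − 33.9 = 22.1; Pliocene 5.333 − 2.58 = 2.753.
Ranking these from longest: Cisuralian > Eocene > Guadalupian > Furongian > Oligocene > Pliocene > Holocene.
Position 3 in that ranking is Guadalupian, which lasted 13.5 Myr.

Guadalupian, 13.5 million years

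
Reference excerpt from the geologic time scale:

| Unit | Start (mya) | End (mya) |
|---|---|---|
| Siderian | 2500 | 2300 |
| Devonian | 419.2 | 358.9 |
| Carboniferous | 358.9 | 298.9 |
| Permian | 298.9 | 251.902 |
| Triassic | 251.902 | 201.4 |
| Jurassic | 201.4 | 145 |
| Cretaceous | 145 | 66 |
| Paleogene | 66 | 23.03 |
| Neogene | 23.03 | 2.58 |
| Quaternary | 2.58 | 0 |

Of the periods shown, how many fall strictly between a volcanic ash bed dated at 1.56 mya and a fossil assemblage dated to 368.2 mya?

368.2 Ma sits inside the Devonian (419.2–358.9) and 1.56 Ma inside the Quaternary (2.58–0); neither of those is wholly between the two dates.
The listed periods lying completely between them are Carboniferous, Permian, Triassic, Jurassic, Cretaceous, Paleogene, Neogene — 7 in all.

7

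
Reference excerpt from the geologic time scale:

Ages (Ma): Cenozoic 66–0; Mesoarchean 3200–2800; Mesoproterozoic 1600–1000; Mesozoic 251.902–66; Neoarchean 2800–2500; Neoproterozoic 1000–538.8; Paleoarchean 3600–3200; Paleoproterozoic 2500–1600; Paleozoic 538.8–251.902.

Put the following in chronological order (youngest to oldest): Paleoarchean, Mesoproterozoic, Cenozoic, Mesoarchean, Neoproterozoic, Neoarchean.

Cenozoic, Neoproterozoic, Mesoproterozoic, Neoarchean, Mesoarchean, Paleoarchean

The oldest of these is Paleoarchean (starts 3600 Ma) and the youngest is Cenozoic (ends 0 Ma).
In between, by decreasing start age: Mesoarchean (3200), Neoarchean (2800), Mesoproterozoic (1600), Neoproterozoic (1000).
Listing youngest first means reversing that sequence.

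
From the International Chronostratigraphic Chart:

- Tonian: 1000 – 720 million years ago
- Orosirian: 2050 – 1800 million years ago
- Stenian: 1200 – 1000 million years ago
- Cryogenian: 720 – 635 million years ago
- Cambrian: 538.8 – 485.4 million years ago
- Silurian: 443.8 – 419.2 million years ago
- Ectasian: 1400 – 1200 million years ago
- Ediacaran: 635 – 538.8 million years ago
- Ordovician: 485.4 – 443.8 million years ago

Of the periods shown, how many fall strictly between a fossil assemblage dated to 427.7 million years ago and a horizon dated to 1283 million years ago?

1283 Ma sits inside the Ectasian (1400–1200) and 427.7 Ma inside the Silurian (443.8–419.2); neither of those is wholly between the two dates.
The listed periods lying completely between them are Stenian, Tonian, Cryogenian, Ediacaran, Cambrian, Ordovician — 6 in all.

6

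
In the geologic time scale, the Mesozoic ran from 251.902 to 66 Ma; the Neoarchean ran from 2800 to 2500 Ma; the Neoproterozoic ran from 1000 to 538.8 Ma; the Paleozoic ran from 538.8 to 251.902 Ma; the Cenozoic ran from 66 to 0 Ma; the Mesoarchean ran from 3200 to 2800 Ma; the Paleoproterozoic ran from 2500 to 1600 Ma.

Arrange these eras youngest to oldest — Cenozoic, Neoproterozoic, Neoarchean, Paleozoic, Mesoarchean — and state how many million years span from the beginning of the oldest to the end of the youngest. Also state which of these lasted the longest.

Start ages (Ma): Mesoarchean 3200, Neoarchean 2800, Neoproterozoic 1000, Paleozoic 538.8, Cenozoic 66.
Ordered youngest to oldest: Cenozoic, Paleozoic, Neoproterozoic, Neoarchean, Mesoarchean.
Span = 3200 − 0 = 3200 Myr.
Durations: Paleozoic 286.898, Cenozoic 66, Neoproterozoic 461.2, Mesoarchean 400, Neoarchean 300 → longest is Neoproterozoic (461.2 Myr).

Cenozoic → Paleozoic → Neoproterozoic → Neoarchean → Mesoarchean; total span 3200 Myr; longest is Neoproterozoic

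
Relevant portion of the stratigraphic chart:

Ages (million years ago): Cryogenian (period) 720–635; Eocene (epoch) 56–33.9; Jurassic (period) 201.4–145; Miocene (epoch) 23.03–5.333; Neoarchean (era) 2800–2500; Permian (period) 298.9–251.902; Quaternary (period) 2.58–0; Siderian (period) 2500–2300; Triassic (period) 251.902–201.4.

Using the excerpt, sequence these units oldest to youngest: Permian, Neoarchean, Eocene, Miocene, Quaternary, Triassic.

Read off each span (Ma): Permian 298.9–251.902; Neoarchean 2800–2500; Eocene 56–33.9; Miocene 23.03–5.333; Quaternary 2.58–0; Triassic 251.902–201.4.
Larger Ma is older, so oldest→youngest is Neoarchean, Permian, Triassic, Eocene, Miocene, Quaternary.

Neoarchean, Permian, Triassic, Eocene, Miocene, Quaternary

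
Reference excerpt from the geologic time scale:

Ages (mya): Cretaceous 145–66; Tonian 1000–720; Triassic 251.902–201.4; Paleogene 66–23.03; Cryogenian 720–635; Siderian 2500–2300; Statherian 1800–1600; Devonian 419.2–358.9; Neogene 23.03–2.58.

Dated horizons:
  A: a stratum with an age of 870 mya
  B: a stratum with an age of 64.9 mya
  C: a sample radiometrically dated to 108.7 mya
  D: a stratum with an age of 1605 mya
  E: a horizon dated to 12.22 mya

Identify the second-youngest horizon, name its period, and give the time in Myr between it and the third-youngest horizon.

B, in the Paleogene; 43.8 million years to C

Smaller Ma means younger, so youngest first: E 12.22 < B 64.9 < C 108.7 < A 870 < D 1605.
Counting 2 along gives B (64.9 Ma); the excerpt puts that inside the Paleogene, 66–23.03 Ma.
Next in line is C (108.7 Ma), and 108.7 − 64.9 = 43.8 Myr.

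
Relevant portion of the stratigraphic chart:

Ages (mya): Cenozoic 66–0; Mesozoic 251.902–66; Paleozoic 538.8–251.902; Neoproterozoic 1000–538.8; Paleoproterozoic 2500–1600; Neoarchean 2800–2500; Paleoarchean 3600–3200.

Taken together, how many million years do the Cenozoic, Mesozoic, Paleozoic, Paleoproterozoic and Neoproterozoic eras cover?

Duration is start − end for each: (66 − 0) + (251.902 − 66) + (538.8 − 251.902) + (2500 − 1600) + (1000 − 538.8).
That is 66 + 185.902 + 286.898 + 900 + 461.2, which totals 1900 million years.

1900 million years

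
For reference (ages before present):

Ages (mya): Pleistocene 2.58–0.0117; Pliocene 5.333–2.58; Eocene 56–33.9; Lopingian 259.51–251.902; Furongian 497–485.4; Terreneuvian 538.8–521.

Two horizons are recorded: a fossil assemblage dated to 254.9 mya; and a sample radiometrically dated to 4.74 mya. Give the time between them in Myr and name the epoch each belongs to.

Elapsed time: 254.9 − 4.74 = 250.16 Myr.
254.9 Ma lies within 259.51–251.902 Ma: Lopingian.
4.74 Ma lies within 5.333–2.58 Ma: Pliocene.

250.16 million years apart; the first in the Lopingian, the second in the Pliocene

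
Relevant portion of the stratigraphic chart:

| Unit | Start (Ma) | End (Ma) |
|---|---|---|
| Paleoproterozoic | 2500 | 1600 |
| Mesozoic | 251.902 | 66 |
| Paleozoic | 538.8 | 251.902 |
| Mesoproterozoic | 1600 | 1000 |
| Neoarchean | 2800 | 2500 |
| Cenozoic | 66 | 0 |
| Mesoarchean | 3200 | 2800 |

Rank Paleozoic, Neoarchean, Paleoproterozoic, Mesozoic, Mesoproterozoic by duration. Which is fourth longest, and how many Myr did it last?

Durations: Paleozoic 286.898; Neoarchean 300; Paleoproterozoic 900; Mesozoic 185.902; Mesoproterozoic 600 Myr.
Sorted longest-first: Paleoproterozoic (900), Mesoproterozoic (600), Neoarchean (300), Paleozoic (286.898), Mesozoic (185.902).
The fourth longest is Paleozoic at 286.898 Myr.

Paleozoic, 286.898 million years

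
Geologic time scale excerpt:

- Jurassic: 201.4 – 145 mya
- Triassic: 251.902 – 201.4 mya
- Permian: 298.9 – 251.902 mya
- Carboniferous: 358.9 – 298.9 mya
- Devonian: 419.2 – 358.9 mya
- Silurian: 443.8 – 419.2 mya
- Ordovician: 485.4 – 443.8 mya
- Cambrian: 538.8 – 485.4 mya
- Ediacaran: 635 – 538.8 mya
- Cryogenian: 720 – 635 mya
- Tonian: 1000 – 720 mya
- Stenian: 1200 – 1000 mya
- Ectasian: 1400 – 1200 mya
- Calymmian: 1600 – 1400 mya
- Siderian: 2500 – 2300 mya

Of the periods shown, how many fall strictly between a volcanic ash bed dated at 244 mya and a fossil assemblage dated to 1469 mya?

11

The older date is 1469 Ma and the younger is 244 Ma.
Periods with start < 1469 and end > 244 Ma: Ectasian (1400–1200), Stenian (1200–1000), Tonian (1000–720), Cryogenian (720–635), Ediacaran (635–538.8), Cambrian (538.8–485.4), Ordovician (485.4–443.8), Silurian (443.8–419.2), Devonian (419.2–358.9), Carboniferous (358.9–298.9), Permian (298.9–251.902).
That is 11 complete periods.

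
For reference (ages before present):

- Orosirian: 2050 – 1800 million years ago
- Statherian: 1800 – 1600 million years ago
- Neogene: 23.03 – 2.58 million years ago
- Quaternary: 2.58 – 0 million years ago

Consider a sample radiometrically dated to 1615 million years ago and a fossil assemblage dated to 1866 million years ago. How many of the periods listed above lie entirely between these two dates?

0

Checking each listed span, none has both start < 1866 Ma and end > 1615 Ma — every period straddles one of the two dates or lies outside them — so the count is 0.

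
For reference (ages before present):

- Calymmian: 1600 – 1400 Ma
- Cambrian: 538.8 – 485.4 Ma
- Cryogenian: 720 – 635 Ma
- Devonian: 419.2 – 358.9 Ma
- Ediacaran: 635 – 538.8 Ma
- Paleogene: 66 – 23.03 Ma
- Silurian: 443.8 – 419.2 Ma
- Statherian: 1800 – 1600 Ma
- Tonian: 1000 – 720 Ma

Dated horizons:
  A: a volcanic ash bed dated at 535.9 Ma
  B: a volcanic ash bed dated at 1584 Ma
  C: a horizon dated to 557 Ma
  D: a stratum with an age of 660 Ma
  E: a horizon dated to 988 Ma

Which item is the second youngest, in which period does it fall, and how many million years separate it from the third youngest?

Sorted youngest-first by Ma: A (535.9), C (557), D (660), E (988), B (1584).
The second youngest is C at 557 Ma, which lies in 635–538.8 Ma: the Ediacaran.
The third youngest is D at 660 Ma; separation = |557 − 660| = 103 Myr.

C, in the Ediacaran; 103 million years to D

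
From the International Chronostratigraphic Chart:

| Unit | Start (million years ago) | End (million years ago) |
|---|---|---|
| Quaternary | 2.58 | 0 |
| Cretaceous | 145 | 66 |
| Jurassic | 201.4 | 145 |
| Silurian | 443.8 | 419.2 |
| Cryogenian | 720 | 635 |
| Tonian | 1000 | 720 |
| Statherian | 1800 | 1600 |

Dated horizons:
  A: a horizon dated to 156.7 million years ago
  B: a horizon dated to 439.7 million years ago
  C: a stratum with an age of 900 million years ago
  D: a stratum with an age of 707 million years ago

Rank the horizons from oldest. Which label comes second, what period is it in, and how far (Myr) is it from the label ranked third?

Sorted oldest-first by Ma: C (900), D (707), B (439.7), A (156.7).
The second oldest is D at 707 Ma, which lies in 720–635 Ma: the Cryogenian.
The third oldest is B at 439.7 Ma; separation = |707 − 439.7| = 267.3 Myr.

D, in the Cryogenian; 267.3 million years to B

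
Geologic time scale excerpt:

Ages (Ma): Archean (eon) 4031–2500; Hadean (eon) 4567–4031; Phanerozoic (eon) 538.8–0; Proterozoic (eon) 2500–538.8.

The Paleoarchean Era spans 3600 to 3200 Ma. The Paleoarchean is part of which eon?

The Paleoarchean (3600–3200 Ma) lies entirely within 4031–2500 Ma, the Archean Eon.

Archean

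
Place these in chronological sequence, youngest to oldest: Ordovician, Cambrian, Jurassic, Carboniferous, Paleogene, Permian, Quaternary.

Quaternary, Paleogene, Jurassic, Permian, Carboniferous, Ordovician, Cambrian

Group by era (each group listed oldest first) — Paleozoic: Cambrian, Ordovician, Carboniferous, Permian; Mesozoic: Jurassic; Cenozoic: Paleogene, Quaternary. The eras run Paleozoic → Mesozoic → Cenozoic. Concatenating the groups in that era order and then reversing gives youngest to oldest.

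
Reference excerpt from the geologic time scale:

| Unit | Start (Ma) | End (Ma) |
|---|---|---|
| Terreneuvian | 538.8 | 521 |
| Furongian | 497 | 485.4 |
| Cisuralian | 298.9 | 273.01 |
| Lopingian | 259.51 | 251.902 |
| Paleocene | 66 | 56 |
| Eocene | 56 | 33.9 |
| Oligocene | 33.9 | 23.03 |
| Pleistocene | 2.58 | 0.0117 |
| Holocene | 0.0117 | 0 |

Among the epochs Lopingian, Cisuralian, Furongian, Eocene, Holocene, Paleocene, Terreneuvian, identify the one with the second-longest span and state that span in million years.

Eocene, 22.1 million years

Start − end for each: Lopingian 259.51 − 251.902 = 7.608; Cisuralian 298.9 − 273.01 = 25.89; Furongian 497 − 485.4 = 11.6; Eocene 56 − 33.9 = 22.1; Holocene 0.0117 − 0 = 0.0117; Paleocene 66 − 56 = 10; Terreneuvian 538.8 − 521 = 17.8.
Ranking these from longest: Cisuralian > Eocene > Terreneuvian > Furongian > Paleocene > Lopingian > Holocene.
Position 2 in that ranking is Eocene, which lasted 22.1 Myr.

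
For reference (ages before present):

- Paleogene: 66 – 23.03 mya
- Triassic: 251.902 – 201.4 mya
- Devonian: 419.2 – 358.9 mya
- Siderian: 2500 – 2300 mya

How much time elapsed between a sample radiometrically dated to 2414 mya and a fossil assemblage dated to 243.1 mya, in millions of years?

2170.9 million years

2414 − 243.1 = 2170.9 million years.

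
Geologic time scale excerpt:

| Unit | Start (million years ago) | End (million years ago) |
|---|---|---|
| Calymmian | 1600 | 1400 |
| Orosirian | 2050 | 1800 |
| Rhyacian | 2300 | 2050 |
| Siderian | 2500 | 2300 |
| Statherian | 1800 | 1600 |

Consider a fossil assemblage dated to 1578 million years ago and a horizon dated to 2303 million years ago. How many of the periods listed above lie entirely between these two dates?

3

2303 Ma sits inside the Siderian (2500–2300) and 1578 Ma inside the Calymmian (1600–1400); neither of those is wholly between the two dates.
The listed periods lying completely between them are Rhyacian, Orosirian, Statherian — 3 in all.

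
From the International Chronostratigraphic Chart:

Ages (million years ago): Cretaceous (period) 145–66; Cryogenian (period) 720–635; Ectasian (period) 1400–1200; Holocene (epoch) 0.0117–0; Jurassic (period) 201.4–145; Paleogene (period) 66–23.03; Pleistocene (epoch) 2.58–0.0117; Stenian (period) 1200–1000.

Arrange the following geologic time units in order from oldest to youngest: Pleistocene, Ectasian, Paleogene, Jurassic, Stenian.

Ectasian, then Stenian, then Jurassic, then Paleogene, then Pleistocene

Read off each span (Ma): Pleistocene 2.58–0.0117; Ectasian 1400–1200; Paleogene 66–23.03; Jurassic 201.4–145; Stenian 1200–1000.
Larger Ma is older, so oldest→youngest is Ectasian, Stenian, Jurassic, Paleogene, Pleistocene.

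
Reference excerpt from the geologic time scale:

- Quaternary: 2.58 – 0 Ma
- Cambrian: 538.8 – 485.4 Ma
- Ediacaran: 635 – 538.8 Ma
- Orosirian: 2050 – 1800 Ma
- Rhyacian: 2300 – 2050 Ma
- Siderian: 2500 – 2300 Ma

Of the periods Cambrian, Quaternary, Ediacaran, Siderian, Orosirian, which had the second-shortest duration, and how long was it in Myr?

Cambrian, 53.4 million years

Durations: Cambrian 53.4; Quaternary 2.58; Ediacaran 96.2; Siderian 200; Orosirian 250 Myr.
Sorted shortest-first: Quaternary (2.58), Cambrian (53.4), Ediacaran (96.2), Siderian (200), Orosirian (250).
The second shortest is Cambrian at 53.4 Myr.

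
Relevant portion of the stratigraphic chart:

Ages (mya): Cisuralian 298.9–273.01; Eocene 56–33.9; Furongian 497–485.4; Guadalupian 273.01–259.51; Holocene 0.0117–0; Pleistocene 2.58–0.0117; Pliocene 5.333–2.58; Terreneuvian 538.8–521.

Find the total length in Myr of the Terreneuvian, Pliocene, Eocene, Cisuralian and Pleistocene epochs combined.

Duration is start − end for each: (538.8 − 521) + (5.333 − 2.58) + (56 − 33.9) + (298.9 − 273.01) + (2.58 − 0.0117).
That is 17.8 + 2.753 + 22.1 + 25.89 + 2.5683, which totals 71.1113 million years.

71.1113 million years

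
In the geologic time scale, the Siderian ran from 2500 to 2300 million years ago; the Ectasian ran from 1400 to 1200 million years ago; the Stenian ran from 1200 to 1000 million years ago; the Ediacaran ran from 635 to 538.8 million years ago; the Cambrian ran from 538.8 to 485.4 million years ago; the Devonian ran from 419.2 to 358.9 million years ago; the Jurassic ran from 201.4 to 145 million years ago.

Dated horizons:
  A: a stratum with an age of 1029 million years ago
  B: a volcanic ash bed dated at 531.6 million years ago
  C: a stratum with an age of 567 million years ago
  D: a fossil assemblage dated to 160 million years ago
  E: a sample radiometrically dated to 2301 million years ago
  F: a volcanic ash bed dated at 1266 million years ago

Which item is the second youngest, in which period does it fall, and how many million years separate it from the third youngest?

B, in the Cambrian; 35.4 million years to C

Sorted youngest-first by Ma: D (160), B (531.6), C (567), A (1029), F (1266), E (2301).
The second youngest is B at 531.6 Ma, which lies in 538.8–485.4 Ma: the Cambrian.
The third youngest is C at 567 Ma; separation = |531.6 − 567| = 35.4 Myr.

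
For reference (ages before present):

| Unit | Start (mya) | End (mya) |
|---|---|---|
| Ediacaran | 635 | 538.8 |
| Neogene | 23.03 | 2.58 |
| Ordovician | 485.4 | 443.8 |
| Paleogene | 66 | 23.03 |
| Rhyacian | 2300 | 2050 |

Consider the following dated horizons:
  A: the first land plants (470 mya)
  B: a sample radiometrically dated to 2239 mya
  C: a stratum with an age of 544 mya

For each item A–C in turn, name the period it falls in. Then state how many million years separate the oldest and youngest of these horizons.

A — Ordovician; B — Rhyacian; C — Ediacaran; span 1769 million years

A: 470 Ma lies in 485.4–443.8 Ma, so Ordovician.
B: 2239 Ma lies in 2300–2050 Ma, so Rhyacian.
C: 544 Ma lies in 635–538.8 Ma, so Ediacaran.
Oldest = 2239 Ma, youngest = 470 Ma → span 1769 Myr.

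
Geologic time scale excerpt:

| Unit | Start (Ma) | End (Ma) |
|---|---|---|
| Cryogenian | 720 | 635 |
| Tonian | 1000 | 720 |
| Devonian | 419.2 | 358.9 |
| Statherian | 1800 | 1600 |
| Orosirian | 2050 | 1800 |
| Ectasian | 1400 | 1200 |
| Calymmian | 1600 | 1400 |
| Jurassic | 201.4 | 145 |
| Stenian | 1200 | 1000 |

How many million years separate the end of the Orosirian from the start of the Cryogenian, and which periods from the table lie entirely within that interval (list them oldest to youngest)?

1080 million years; Statherian, Calymmian, Ectasian, Stenian, Tonian

The Orosirian closes at 1800 Ma and the Cryogenian opens at 720 Ma, so the interval is 1800 − 720 = 1080 Myr.
A period fits inside if it starts at or after 1800 Ma and ends at or before 720 Ma; oldest first that gives Statherian, Calymmian, Ectasian, Stenian, Tonian.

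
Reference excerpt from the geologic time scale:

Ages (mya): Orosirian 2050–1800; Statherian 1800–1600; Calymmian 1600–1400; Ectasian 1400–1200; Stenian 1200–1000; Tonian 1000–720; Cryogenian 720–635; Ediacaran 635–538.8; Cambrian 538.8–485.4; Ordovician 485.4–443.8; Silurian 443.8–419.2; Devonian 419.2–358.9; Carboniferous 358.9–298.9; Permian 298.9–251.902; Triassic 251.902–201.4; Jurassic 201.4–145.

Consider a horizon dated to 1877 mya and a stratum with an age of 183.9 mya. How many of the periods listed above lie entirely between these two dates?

14

1877 Ma sits inside the Orosirian (2050–1800) and 183.9 Ma inside the Jurassic (201.4–145); neither of those is wholly between the two dates.
The listed periods lying completely between them are Statherian, Calymmian, Ectasian, Stenian, Tonian, Cryogenian, Ediacaran, Cambrian, Ordovician, Silurian, Devonian, Carboniferous, Permian, Triassic — 14 in all.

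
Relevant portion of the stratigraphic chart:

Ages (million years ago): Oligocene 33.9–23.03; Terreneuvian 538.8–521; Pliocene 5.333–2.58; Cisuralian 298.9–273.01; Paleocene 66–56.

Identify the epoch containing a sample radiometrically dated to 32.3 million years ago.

32.3 Ma lies between 33.9 and 23.03 Ma, so it falls in the Oligocene.

Oligocene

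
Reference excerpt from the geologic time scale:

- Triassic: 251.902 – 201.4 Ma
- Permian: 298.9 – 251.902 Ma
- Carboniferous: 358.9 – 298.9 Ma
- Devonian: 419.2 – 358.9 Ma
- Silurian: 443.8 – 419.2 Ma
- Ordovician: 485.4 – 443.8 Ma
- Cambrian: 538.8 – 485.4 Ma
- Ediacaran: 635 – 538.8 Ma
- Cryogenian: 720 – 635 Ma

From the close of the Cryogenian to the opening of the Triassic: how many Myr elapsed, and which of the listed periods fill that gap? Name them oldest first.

The Cryogenian closes at 635 Ma and the Triassic opens at 251.902 Ma, so the interval is 635 − 251.902 = 383.098 Myr.
A period fits inside if it starts at or after 635 Ma and ends at or before 251.902 Ma; oldest first that gives Ediacaran, Cambrian, Ordovician, Silurian, Devonian, Carboniferous, Permian.

383.098 million years; Ediacaran, Cambrian, Ordovician, Silurian, Devonian, Carboniferous, Permian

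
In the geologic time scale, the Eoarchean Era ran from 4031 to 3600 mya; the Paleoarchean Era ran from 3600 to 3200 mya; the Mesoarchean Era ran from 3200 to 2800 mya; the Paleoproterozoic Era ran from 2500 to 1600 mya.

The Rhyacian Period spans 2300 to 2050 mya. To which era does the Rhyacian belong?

Paleoproterozoic

The Rhyacian (2300–2050 Ma) lies entirely within 2500–1600 Ma, the Paleoproterozoic Era.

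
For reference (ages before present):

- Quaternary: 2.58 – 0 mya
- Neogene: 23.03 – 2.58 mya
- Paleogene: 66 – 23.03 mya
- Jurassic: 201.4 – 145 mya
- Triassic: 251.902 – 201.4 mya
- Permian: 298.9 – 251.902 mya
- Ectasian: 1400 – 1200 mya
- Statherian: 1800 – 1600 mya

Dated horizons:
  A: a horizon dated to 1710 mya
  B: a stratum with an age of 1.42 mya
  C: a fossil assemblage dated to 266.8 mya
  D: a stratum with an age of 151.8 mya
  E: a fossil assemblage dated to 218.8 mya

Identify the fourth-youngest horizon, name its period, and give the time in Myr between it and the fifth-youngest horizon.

C, in the Permian; 1443.2 million years to A

Smaller Ma means younger, so youngest first: B 1.42 < D 151.8 < E 218.8 < C 266.8 < A 1710.
Counting 4 along gives C (266.8 Ma); the excerpt puts that inside the Permian, 298.9–251.902 Ma.
Next in line is A (1710 Ma), and 1710 − 266.8 = 1443.2 Myr.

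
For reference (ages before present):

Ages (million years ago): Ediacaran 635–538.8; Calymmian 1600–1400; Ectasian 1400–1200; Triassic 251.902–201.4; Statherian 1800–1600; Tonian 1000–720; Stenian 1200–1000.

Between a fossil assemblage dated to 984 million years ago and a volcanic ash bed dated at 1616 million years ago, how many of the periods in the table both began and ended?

3

The older date is 1616 Ma and the younger is 984 Ma.
Periods with start < 1616 and end > 984 Ma: Calymmian (1600–1400), Ectasian (1400–1200), Stenian (1200–1000).
That is 3 complete periods.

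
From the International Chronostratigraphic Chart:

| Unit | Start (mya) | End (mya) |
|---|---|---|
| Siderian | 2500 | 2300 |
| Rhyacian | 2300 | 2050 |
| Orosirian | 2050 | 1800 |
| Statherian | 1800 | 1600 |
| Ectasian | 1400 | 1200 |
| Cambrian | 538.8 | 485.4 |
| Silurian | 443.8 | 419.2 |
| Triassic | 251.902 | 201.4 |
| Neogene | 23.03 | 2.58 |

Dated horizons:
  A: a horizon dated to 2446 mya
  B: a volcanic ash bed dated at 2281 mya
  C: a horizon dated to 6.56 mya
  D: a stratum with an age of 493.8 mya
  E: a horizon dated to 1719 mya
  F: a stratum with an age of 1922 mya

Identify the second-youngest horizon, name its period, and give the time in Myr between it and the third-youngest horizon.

Smaller Ma means younger, so youngest first: C 6.56 < D 493.8 < E 1719 < F 1922 < B 2281 < A 2446.
Counting 2 along gives D (493.8 Ma); the excerpt puts that inside the Cambrian, 538.8–485.4 Ma.
Next in line is E (1719 Ma), and 1719 − 493.8 = 1225.2 Myr.

D, in the Cambrian; 1225.2 million years to E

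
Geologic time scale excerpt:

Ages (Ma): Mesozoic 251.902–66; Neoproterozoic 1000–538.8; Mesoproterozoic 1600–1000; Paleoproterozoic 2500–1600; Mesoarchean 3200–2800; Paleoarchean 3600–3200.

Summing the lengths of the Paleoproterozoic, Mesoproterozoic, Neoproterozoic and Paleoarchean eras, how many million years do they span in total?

Each duration: Paleoproterozoic = 900; Mesoproterozoic = 600; Neoproterozoic = 461.2; Paleoarchean = 400.
Sum: 900 + 600 + 461.2 + 400 = 2361.2 Myr.

2361.2 million years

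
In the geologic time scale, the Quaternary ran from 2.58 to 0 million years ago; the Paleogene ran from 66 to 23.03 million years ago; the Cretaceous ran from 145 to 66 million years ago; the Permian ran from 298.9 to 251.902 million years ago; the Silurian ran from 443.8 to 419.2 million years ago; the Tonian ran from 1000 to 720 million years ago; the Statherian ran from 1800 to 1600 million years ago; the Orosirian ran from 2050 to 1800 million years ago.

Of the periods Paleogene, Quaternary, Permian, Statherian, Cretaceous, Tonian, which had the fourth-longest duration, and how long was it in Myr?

Durations: Paleogene 42.97; Quaternary 2.58; Permian 46.998; Statherian 200; Cretaceous 79; Tonian 280 Myr.
Sorted longest-first: Tonian (280), Statherian (200), Cretaceous (79), Permian (46.998), Paleogene (42.97), Quaternary (2.58).
The fourth longest is Permian at 46.998 Myr.

Permian, 46.998 million years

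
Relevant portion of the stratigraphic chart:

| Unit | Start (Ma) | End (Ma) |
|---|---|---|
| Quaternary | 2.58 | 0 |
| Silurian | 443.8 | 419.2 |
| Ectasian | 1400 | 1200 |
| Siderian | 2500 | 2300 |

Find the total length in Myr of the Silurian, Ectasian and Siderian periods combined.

424.6 million years

Each duration: Silurian = 24.6; Ectasian = 200; Siderian = 200.
Sum: 24.6 + 200 + 200 = 424.6 Myr.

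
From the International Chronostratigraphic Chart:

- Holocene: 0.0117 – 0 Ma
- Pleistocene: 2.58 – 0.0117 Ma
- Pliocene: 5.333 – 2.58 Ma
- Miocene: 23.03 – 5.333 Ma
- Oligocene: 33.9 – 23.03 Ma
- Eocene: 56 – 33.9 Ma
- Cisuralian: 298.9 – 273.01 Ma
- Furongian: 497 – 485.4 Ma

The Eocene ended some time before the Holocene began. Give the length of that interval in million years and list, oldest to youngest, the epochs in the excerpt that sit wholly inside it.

The Eocene closes at 33.9 Ma and the Holocene opens at 0.0117 Ma, so the interval is 33.9 − 0.0117 = 33.8883 Myr.
An epoch fits inside if it starts at or after 33.9 Ma and ends at or before 0.0117 Ma; oldest first that gives Oligocene, Miocene, Pliocene, Pleistocene.

33.8883 million years; Oligocene, Miocene, Pliocene, Pleistocene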